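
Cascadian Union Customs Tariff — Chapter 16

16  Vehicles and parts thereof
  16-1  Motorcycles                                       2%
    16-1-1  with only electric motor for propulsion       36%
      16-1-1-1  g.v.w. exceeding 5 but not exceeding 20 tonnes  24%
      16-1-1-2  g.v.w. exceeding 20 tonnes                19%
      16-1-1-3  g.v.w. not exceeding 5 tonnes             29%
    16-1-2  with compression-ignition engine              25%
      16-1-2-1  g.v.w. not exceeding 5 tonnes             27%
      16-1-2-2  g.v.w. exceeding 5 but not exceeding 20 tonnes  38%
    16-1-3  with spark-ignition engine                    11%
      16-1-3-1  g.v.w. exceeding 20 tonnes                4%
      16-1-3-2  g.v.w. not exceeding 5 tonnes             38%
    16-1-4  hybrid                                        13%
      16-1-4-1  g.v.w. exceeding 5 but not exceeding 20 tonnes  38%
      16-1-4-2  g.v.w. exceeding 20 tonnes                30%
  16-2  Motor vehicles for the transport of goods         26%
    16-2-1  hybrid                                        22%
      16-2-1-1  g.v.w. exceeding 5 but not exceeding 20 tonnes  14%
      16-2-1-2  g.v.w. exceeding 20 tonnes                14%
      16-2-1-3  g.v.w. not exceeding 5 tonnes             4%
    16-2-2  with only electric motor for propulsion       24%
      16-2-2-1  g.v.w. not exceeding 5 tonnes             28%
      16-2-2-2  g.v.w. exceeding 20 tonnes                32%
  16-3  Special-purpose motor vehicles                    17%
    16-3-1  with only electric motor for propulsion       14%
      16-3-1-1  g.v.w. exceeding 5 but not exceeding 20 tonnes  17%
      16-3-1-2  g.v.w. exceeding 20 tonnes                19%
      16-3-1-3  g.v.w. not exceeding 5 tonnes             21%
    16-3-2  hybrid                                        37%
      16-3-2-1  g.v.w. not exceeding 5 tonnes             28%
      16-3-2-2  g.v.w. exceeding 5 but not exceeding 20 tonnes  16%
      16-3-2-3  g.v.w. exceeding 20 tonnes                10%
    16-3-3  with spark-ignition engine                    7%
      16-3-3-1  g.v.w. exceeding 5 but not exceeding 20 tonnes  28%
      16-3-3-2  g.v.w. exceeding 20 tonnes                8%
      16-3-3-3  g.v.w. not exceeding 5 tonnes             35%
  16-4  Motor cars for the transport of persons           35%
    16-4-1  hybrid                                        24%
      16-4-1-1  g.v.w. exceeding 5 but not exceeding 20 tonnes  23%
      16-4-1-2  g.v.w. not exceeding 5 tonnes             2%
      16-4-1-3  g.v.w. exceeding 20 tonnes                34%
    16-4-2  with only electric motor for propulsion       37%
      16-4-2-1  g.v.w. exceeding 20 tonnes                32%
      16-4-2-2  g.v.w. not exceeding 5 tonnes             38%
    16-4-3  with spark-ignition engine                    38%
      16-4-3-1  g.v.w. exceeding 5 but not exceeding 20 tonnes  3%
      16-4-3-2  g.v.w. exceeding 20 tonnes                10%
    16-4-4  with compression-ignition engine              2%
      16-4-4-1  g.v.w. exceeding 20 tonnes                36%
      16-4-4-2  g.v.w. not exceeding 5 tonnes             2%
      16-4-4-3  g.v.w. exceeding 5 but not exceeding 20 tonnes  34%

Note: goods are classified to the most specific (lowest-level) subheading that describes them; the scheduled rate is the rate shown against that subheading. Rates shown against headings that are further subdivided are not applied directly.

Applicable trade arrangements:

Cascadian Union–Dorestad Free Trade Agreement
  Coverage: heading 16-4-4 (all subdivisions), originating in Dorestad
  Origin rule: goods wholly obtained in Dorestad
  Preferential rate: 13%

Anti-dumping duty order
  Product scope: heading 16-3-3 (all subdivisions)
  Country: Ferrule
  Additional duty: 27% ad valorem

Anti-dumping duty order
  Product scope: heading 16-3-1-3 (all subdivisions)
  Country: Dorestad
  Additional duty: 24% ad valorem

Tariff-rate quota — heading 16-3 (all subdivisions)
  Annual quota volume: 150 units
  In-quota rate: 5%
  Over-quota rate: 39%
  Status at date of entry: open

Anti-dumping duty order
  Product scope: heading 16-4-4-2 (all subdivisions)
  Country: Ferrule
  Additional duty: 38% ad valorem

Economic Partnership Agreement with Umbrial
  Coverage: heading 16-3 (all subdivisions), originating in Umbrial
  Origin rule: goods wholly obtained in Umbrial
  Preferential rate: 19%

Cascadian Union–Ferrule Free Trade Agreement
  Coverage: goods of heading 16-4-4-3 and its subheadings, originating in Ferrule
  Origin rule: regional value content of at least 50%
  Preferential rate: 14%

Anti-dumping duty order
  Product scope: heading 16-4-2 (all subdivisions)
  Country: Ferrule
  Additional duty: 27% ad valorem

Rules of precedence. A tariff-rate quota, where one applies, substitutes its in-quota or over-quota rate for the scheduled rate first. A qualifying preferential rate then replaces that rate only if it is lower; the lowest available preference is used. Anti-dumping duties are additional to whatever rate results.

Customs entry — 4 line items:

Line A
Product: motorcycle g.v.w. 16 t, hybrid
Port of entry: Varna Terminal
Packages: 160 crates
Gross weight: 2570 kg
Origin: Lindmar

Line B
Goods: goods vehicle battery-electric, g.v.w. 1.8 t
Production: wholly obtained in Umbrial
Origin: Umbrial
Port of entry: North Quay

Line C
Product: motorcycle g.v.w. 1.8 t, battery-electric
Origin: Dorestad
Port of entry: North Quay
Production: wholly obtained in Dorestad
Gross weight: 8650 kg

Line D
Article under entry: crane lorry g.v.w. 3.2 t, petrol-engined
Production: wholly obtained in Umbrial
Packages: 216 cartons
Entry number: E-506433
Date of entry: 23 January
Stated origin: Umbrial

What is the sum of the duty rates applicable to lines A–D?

100%

Line A: motorcycle → 16-1; hybrid → 16-1-4; g.v.w. 16 t → 16-1-4-1. Scheduled 38%. No special measure applies. → 38%.
Line B: goods vehicle → 16-2; battery-electric → 16-2-2; g.v.w. 1.8 t → 16-2-2-1. Scheduled 28%. Umbrial agreement on 16-3: 16-2-2-1 not covered. → 28%.
Line C: motorcycle → 16-1; battery-electric → 16-1-1; g.v.w. 1.8 t → 16-1-1-3. Scheduled 29%. Dorestad agreement on 16-4-4: 16-1-1-3 not covered. → 29%.
Line D: crane lorry → 16-3; petrol-engined → 16-3-3; g.v.w. 3.2 t → 16-3-3-3. Scheduled 35%. quota on 16-3 open → in-quota 5%; Umbrial agreement on 16-3: wholly obtained → 19% available; preference 19% not lower than 5% → no reduction. → 5%.
Sum: 38% + 28% + 29% + 5% = 100%.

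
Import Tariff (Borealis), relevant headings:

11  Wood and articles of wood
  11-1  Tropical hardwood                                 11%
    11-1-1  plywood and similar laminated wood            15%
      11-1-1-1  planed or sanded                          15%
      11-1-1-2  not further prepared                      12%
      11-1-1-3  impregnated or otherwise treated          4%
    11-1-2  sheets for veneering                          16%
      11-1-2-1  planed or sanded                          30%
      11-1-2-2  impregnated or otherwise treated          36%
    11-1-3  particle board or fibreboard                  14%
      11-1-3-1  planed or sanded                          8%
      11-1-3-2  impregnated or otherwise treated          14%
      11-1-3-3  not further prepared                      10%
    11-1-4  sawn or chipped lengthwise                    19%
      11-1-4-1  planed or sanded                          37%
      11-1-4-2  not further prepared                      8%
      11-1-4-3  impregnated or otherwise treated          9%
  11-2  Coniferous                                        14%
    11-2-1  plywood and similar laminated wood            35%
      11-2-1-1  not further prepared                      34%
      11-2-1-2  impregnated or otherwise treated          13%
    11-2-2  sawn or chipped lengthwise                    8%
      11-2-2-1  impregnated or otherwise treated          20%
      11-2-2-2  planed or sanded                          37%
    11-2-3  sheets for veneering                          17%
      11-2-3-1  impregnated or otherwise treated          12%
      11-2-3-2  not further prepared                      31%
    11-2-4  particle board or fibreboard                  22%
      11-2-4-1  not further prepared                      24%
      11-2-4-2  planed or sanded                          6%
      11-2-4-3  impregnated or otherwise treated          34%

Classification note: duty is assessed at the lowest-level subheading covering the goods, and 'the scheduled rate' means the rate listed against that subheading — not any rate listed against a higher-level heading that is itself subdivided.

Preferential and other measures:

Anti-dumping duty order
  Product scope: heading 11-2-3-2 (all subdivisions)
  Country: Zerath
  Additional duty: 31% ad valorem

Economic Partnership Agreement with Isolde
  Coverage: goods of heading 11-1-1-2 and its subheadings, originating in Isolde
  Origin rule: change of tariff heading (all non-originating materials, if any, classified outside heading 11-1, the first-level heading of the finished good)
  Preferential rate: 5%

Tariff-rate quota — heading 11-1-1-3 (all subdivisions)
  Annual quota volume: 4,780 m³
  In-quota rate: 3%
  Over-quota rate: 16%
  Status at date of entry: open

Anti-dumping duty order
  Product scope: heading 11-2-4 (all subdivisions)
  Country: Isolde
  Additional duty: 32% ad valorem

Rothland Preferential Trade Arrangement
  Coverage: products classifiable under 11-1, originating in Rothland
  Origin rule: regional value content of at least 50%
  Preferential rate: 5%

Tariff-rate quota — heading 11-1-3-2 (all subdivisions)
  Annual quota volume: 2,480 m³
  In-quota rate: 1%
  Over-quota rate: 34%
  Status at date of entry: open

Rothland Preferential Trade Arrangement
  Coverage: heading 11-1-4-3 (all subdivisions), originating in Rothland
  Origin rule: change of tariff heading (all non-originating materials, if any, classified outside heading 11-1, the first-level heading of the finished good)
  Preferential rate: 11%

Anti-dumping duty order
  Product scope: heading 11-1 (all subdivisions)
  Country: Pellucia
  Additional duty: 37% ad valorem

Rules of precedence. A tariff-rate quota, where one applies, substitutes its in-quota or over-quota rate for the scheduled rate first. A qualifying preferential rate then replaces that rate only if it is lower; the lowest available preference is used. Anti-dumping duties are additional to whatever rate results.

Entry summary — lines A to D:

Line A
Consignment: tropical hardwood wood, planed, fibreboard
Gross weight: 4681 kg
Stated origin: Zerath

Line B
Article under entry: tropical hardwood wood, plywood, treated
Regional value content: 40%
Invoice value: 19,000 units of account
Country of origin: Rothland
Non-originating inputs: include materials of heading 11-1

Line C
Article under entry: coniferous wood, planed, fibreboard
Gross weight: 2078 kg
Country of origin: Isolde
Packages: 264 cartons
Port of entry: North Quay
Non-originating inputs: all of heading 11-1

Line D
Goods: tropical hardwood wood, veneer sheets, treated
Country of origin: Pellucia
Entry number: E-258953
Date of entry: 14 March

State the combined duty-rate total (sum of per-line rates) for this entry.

122%

Line A: tropical hardwood → 11-1; fibreboard → 11-1-3; planed → 11-1-3-1. Scheduled 8%. No special measure applies. → 8%.
Line B: tropical hardwood → 11-1; plywood → 11-1-1; treated → 11-1-1-3. Scheduled 4%. quota on 11-1-1-3 open → in-quota 3%; Rothland agreement on 11-1: RVC < 50%; Rothland agreement on 11-1-4-3: 11-1-1-3 not covered. → 3%.
Line C: coniferous → 11-2; fibreboard → 11-2-4; planed → 11-2-4-2. Scheduled 6%. Isolde agreement on 11-1-1-2: 11-2-4-2 not covered; anti-dumping (Isolde, 11-2-4): +32%; total 6% + 32% = 38%. → 38%.
Line D: tropical hardwood → 11-1; veneer sheets → 11-1-2; treated → 11-1-2-2. Scheduled 36%. anti-dumping (Pellucia, 11-1): +37%; total 36% + 37% = 73%. → 73%.
Sum: 8% + 3% + 38% + 73% = 122%.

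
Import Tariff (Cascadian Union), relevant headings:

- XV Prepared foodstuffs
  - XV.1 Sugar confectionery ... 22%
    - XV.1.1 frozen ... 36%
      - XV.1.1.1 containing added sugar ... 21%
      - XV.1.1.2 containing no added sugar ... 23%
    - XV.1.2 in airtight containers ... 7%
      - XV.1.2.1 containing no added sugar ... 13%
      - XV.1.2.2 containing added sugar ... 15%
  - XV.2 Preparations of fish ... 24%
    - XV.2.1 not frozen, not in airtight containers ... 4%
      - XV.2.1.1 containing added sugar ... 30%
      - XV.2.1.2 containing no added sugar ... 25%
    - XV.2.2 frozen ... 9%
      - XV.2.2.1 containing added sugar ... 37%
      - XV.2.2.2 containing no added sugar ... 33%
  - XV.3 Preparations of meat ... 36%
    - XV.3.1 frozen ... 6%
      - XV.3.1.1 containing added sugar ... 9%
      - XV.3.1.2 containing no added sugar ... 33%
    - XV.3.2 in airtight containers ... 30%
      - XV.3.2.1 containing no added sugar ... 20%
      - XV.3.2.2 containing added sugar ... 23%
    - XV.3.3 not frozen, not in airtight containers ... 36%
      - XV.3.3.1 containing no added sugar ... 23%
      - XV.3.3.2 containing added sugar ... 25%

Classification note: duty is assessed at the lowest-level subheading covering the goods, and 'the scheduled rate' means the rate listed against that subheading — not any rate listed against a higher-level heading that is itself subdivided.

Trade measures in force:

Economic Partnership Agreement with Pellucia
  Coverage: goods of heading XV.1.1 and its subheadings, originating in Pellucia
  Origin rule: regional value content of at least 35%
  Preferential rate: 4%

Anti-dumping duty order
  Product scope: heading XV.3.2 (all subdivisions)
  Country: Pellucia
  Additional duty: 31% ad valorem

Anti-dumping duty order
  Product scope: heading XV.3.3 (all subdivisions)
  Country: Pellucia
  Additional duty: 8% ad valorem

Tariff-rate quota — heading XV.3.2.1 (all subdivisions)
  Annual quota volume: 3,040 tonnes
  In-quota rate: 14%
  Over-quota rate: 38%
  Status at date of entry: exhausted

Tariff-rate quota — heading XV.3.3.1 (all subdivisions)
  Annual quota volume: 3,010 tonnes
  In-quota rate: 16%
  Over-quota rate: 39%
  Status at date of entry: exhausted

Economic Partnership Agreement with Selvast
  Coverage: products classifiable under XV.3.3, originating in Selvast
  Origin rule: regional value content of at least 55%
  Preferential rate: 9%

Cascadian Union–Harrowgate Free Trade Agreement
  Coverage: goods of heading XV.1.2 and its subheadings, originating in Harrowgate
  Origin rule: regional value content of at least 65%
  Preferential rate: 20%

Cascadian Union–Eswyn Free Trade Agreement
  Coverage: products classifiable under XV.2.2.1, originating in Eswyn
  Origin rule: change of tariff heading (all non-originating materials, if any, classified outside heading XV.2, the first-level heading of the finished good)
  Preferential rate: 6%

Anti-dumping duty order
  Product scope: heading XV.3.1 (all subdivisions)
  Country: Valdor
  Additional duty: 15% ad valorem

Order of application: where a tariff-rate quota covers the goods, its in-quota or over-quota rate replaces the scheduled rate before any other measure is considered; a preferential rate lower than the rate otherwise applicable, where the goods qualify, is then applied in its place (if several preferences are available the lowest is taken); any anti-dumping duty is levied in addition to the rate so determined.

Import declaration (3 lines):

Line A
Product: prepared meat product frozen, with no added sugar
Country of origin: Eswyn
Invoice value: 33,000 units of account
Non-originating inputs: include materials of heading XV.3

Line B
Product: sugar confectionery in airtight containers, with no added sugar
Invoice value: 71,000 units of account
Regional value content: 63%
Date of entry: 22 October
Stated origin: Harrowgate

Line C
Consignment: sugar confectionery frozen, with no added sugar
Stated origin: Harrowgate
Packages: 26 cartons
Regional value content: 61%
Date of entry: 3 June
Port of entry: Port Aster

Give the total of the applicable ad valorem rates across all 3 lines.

69%

Line A: prepared meat product → XV.3; frozen → XV.3.1; with no added sugar → XV.3.1.2. Scheduled 33%. Eswyn agreement on XV.2.2.1: XV.3.1.2 not covered. → 33%.
Line B: sugar confectionery → XV.1; in airtight containers → XV.1.2; with no added sugar → XV.1.2.1. Scheduled 13%. Harrowgate agreement on XV.1.2: RVC < 65%. → 13%.
Line C: sugar confectionery → XV.1; frozen → XV.1.1; with no added sugar → XV.1.1.2. Scheduled 23%. Harrowgate agreement on XV.1.2: XV.1.1.2 not covered. → 23%.
Sum: 33% + 13% + 23% = 69%.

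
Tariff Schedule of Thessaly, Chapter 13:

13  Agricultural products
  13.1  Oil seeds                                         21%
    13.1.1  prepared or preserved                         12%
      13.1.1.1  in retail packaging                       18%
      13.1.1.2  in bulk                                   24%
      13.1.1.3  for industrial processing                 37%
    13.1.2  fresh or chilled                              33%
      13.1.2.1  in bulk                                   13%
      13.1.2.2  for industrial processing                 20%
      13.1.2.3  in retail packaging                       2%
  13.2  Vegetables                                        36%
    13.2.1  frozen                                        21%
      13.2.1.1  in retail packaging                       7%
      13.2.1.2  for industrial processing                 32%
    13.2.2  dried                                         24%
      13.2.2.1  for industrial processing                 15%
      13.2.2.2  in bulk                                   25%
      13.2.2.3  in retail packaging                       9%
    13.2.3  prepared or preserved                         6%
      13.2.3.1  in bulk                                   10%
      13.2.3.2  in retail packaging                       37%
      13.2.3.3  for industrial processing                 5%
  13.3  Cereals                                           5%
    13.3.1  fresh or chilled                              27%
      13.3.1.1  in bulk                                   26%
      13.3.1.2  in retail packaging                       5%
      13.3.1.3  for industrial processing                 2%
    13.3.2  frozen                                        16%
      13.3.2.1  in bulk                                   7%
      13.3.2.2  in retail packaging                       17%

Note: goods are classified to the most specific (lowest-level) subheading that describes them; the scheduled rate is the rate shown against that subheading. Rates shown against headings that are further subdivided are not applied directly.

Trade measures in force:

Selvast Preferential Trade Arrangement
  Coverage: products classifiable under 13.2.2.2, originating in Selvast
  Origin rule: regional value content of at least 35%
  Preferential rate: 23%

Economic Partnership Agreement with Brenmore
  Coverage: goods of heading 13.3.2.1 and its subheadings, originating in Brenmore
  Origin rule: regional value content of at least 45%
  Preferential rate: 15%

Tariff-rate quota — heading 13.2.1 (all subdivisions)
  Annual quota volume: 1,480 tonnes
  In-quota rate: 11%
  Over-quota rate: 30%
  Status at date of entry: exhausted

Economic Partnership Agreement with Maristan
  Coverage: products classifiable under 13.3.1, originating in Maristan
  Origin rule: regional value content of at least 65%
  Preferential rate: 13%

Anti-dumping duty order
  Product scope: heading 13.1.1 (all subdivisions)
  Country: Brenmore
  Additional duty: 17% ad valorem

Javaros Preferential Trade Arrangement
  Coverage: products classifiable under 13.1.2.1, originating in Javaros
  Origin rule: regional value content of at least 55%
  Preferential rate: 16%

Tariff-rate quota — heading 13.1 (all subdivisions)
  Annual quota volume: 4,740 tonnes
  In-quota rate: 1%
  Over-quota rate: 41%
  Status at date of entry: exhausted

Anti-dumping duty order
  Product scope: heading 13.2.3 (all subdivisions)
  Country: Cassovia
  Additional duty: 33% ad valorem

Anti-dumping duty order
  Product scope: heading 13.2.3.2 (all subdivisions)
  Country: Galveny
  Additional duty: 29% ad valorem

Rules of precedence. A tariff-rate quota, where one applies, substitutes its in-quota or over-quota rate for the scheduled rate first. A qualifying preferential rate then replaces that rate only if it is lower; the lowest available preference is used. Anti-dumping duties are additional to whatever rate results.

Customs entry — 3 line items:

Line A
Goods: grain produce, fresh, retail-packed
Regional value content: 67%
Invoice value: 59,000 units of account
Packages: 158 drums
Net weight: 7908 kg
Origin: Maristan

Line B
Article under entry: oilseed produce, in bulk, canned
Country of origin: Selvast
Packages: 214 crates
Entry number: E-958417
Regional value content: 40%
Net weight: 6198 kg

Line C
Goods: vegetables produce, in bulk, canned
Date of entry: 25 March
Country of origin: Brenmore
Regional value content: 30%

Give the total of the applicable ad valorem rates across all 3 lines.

56%

Line A: grain → 13.3; fresh → 13.3.1; retail-packed → 13.3.1.2. Scheduled 5%. Maristan agreement on 13.3.1: RVC ≥ 65% → 13% available; preference 13% not lower than 5% → no reduction. → 5%.
Line B: oilseed → 13.1; canned → 13.1.1; in bulk → 13.1.1.2. Scheduled 24%. quota on 13.1 exhausted → over-quota 41%; Selvast agreement on 13.2.2.2: 13.1.1.2 not covered. → 41%.
Line C: vegetables → 13.2; canned → 13.2.3; in bulk → 13.2.3.1. Scheduled 10%. Brenmore agreement on 13.3.2.1: 13.2.3.1 not covered. → 10%.
Sum: 5% + 41% + 10% = 56%.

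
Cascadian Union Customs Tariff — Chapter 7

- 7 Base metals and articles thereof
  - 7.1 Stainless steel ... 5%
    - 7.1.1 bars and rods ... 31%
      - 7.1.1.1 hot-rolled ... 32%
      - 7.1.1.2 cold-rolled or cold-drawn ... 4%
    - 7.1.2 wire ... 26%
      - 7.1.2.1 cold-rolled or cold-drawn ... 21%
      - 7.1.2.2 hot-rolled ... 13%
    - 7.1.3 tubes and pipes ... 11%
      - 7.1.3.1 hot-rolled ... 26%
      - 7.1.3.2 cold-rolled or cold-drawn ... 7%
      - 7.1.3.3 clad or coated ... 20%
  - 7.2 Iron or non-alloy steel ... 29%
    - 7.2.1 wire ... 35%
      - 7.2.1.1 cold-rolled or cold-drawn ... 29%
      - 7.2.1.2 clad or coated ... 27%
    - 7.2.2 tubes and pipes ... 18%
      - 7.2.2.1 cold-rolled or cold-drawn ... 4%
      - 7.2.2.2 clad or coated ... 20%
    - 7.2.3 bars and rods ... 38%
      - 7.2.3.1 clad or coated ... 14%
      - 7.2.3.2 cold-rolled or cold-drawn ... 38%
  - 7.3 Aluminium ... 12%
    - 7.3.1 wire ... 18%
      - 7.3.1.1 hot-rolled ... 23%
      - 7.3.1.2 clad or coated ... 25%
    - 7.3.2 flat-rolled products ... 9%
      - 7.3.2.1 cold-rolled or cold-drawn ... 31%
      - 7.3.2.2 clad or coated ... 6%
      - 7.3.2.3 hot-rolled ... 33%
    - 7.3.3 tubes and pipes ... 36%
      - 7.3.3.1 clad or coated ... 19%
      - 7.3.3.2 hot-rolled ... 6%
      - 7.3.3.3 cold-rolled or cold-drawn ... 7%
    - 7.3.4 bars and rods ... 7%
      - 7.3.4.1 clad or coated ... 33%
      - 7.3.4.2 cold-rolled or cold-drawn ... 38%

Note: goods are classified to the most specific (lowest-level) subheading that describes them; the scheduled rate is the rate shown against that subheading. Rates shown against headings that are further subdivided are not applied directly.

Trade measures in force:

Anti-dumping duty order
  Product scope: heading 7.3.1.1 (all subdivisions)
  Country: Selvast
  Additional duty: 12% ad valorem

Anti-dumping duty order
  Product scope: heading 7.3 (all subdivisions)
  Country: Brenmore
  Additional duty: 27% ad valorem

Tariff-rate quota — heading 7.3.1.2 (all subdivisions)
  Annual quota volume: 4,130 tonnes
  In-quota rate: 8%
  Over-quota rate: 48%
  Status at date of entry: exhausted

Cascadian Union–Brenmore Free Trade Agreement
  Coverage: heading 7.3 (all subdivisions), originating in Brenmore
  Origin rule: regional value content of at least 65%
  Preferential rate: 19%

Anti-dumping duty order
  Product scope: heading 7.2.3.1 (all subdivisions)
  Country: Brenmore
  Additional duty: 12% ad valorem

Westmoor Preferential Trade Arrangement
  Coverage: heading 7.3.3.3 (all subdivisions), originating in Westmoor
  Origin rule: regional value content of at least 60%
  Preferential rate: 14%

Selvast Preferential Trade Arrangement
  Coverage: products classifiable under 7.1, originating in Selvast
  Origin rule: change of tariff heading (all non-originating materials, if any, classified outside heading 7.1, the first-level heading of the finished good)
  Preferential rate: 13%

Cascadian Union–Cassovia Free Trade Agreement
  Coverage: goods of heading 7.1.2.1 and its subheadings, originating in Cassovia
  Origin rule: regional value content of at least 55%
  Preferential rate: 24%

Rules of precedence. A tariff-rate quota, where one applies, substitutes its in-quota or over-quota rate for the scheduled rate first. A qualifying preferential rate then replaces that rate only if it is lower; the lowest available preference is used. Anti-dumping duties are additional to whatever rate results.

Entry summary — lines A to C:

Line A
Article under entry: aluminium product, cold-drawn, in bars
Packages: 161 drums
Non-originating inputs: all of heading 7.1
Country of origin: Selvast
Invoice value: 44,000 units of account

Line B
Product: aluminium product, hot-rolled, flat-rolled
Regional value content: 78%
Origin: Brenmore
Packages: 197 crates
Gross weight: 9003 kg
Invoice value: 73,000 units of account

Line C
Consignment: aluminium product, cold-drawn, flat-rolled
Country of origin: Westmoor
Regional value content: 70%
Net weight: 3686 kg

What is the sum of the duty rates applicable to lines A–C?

Line A: aluminium → 7.3; in bars → 7.3.4; cold-drawn → 7.3.4.2. Scheduled 38%. Selvast agreement on 7.1: 7.3.4.2 not covered. → 38%.
Line B: aluminium → 7.3; flat-rolled → 7.3.2; hot-rolled → 7.3.2.3. Scheduled 33%. Brenmore agreement on 7.3: RVC ≥ 65% → 19% available; preferential 19%; anti-dumping (Brenmore, 7.3): +27%; total 19% + 27% = 46%. → 46%.
Line C: aluminium → 7.3; flat-rolled → 7.3.2; cold-drawn → 7.3.2.1. Scheduled 31%. Westmoor agreement on 7.3.3.3: 7.3.2.1 not covered. → 31%.
Sum: 38% + 46% + 31% = 115%.

115%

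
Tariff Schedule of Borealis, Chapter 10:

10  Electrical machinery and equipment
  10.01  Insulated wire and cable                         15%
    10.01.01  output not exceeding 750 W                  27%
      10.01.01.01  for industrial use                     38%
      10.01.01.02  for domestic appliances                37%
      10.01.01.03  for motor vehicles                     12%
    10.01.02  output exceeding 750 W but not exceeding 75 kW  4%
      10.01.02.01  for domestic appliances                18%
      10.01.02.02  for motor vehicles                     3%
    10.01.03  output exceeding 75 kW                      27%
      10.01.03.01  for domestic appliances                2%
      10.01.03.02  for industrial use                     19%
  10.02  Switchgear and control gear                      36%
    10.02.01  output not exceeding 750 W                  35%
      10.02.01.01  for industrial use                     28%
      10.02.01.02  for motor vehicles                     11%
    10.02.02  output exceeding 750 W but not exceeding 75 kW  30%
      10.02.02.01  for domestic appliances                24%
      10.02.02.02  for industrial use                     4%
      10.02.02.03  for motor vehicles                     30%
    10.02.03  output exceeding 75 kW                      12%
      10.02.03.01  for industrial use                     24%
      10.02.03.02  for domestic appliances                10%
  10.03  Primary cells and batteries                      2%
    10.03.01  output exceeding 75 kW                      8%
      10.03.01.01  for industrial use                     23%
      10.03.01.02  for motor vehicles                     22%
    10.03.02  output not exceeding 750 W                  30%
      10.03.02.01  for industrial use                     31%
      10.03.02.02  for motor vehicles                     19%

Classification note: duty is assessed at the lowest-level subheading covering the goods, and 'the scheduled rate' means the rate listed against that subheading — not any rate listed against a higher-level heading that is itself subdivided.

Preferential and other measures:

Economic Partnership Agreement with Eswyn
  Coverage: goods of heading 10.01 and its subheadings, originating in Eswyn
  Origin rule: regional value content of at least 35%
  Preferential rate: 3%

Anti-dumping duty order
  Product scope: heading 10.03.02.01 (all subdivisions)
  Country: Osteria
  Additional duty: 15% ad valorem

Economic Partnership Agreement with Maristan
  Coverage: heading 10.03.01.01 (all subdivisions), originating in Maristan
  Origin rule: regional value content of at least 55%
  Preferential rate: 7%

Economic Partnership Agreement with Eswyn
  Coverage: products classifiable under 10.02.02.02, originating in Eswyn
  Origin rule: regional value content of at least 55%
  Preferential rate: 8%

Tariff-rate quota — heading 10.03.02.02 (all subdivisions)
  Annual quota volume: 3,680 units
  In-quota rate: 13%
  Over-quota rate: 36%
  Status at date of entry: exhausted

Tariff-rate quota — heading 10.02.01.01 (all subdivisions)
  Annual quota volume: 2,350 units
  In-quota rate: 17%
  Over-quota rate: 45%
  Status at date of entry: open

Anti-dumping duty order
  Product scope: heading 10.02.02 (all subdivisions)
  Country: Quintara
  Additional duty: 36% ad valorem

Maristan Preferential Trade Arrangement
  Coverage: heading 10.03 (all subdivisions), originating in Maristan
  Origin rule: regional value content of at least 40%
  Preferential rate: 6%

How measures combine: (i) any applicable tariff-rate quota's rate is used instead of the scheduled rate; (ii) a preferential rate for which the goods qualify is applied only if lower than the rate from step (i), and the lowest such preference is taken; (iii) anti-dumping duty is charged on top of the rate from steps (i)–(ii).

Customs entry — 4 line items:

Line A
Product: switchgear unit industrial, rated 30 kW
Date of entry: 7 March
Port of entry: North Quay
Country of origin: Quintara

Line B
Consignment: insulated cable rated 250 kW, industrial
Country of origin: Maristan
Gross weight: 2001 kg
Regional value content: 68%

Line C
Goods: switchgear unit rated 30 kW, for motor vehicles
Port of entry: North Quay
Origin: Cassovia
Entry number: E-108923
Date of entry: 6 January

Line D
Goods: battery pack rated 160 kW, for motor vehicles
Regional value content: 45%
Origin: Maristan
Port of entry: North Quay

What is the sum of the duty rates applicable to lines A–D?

Line A: switchgear unit → 10.02; rated 30 kW → 10.02.02; industrial → 10.02.02.02. Scheduled 4%. anti-dumping (Quintara, 10.02.02): +36%; total 4% + 36% = 40%. → 40%.
Line B: insulated cable → 10.01; rated 250 kW → 10.01.03; industrial → 10.01.03.02. Scheduled 19%. Maristan agreement on 10.03.01.01: 10.01.03.02 not covered; Maristan agreement on 10.03: 10.01.03.02 not covered. → 19%.
Line C: switchgear unit → 10.02; rated 30 kW → 10.02.02; for motor vehicles → 10.02.02.03. Scheduled 30%. No special measure applies. → 30%.
Line D: battery pack → 10.03; rated 160 kW → 10.03.01; for motor vehicles → 10.03.01.02. Scheduled 22%. Maristan agreement on 10.03.01.01: 10.03.01.02 not covered; Maristan agreement on 10.03: RVC ≥ 40% → 6% available; preferential 6%. → 6%.
Sum: 40% + 19% + 30% + 6% = 95%.

95%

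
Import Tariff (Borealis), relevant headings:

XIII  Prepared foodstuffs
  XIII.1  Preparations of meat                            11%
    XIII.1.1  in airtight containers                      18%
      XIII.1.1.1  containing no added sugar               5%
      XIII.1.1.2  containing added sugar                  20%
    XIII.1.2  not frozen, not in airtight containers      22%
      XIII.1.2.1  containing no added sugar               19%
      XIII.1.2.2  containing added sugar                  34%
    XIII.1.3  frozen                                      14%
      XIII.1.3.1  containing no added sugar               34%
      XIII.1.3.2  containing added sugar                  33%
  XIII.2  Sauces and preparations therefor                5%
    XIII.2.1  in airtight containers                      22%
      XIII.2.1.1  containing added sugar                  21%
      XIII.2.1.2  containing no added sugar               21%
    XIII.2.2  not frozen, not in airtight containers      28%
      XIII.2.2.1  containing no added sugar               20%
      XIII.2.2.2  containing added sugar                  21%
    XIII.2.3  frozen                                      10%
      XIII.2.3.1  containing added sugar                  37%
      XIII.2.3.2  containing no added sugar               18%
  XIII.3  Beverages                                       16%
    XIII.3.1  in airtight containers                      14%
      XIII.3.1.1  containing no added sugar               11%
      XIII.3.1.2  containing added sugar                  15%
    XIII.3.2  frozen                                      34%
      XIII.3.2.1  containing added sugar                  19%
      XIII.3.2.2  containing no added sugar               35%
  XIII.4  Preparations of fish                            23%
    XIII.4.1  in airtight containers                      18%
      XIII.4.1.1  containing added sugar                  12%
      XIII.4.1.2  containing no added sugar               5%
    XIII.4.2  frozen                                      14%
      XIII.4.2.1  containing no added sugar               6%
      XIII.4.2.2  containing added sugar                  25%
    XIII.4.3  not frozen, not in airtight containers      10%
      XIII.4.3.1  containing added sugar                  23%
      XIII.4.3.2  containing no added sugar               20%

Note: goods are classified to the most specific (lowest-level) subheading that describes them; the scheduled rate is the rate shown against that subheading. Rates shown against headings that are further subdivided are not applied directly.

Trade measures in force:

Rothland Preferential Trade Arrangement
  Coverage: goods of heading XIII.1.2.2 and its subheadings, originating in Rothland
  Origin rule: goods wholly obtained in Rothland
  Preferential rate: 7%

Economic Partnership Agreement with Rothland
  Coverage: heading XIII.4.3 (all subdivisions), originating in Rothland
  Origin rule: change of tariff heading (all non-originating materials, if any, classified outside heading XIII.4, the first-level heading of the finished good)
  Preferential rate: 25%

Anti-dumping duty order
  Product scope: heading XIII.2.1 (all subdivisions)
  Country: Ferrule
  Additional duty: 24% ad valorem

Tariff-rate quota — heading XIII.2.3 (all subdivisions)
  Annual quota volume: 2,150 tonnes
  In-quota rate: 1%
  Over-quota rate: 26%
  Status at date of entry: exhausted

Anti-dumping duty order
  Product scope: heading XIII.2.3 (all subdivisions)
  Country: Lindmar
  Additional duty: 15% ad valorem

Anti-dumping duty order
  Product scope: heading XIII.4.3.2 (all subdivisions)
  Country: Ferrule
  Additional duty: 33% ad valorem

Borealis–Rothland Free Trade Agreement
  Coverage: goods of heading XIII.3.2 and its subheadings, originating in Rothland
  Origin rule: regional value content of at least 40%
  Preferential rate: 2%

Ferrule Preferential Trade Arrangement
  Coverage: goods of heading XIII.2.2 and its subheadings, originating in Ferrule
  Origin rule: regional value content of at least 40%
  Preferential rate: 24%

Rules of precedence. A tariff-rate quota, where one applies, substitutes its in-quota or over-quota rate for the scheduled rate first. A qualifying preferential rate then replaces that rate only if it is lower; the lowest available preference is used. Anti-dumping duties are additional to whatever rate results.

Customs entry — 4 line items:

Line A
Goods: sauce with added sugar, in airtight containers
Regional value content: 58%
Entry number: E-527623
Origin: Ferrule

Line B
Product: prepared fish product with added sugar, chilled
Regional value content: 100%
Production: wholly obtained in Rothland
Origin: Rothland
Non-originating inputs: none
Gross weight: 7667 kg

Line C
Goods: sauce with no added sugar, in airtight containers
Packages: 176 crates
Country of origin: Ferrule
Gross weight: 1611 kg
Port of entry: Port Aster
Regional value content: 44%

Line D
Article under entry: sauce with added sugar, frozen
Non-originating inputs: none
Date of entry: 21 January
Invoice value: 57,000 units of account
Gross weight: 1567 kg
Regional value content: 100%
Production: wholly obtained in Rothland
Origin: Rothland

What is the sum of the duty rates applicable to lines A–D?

139%

Line A: sauce → XIII.2; in airtight containers → XIII.2.1; with added sugar → XIII.2.1.1. Scheduled 21%. Ferrule agreement on XIII.2.2: XIII.2.1.1 not covered; anti-dumping (Ferrule, XIII.2.1): +24%; total 21% + 24% = 45%. → 45%.
Line B: prepared fish product → XIII.4; chilled → XIII.4.3; with added sugar → XIII.4.3.1. Scheduled 23%. Rothland agreement on XIII.1.2.2: XIII.4.3.1 not covered; Rothland agreement on XIII.4.3: CTH met → 25% available; Rothland agreement on XIII.3.2: XIII.4.3.1 not covered; preference 25% not lower than 23% → no reduction. → 23%.
Line C: sauce → XIII.2; in airtight containers → XIII.2.1; with no added sugar → XIII.2.1.2. Scheduled 21%. Ferrule agreement on XIII.2.2: XIII.2.1.2 not covered; anti-dumping (Ferrule, XIII.2.1): +24%; total 21% + 24% = 45%. → 45%.
Line D: sauce → XIII.2; frozen → XIII.2.3; with added sugar → XIII.2.3.1. Scheduled 37%. quota on XIII.2.3 exhausted → over-quota 26%; Rothland agreement on XIII.1.2.2: XIII.2.3.1 not covered; Rothland agreement on XIII.4.3: XIII.2.3.1 not covered; Rothland agreement on XIII.3.2: XIII.2.3.1 not covered. → 26%.
Sum: 45% + 23% + 45% + 26% = 139%.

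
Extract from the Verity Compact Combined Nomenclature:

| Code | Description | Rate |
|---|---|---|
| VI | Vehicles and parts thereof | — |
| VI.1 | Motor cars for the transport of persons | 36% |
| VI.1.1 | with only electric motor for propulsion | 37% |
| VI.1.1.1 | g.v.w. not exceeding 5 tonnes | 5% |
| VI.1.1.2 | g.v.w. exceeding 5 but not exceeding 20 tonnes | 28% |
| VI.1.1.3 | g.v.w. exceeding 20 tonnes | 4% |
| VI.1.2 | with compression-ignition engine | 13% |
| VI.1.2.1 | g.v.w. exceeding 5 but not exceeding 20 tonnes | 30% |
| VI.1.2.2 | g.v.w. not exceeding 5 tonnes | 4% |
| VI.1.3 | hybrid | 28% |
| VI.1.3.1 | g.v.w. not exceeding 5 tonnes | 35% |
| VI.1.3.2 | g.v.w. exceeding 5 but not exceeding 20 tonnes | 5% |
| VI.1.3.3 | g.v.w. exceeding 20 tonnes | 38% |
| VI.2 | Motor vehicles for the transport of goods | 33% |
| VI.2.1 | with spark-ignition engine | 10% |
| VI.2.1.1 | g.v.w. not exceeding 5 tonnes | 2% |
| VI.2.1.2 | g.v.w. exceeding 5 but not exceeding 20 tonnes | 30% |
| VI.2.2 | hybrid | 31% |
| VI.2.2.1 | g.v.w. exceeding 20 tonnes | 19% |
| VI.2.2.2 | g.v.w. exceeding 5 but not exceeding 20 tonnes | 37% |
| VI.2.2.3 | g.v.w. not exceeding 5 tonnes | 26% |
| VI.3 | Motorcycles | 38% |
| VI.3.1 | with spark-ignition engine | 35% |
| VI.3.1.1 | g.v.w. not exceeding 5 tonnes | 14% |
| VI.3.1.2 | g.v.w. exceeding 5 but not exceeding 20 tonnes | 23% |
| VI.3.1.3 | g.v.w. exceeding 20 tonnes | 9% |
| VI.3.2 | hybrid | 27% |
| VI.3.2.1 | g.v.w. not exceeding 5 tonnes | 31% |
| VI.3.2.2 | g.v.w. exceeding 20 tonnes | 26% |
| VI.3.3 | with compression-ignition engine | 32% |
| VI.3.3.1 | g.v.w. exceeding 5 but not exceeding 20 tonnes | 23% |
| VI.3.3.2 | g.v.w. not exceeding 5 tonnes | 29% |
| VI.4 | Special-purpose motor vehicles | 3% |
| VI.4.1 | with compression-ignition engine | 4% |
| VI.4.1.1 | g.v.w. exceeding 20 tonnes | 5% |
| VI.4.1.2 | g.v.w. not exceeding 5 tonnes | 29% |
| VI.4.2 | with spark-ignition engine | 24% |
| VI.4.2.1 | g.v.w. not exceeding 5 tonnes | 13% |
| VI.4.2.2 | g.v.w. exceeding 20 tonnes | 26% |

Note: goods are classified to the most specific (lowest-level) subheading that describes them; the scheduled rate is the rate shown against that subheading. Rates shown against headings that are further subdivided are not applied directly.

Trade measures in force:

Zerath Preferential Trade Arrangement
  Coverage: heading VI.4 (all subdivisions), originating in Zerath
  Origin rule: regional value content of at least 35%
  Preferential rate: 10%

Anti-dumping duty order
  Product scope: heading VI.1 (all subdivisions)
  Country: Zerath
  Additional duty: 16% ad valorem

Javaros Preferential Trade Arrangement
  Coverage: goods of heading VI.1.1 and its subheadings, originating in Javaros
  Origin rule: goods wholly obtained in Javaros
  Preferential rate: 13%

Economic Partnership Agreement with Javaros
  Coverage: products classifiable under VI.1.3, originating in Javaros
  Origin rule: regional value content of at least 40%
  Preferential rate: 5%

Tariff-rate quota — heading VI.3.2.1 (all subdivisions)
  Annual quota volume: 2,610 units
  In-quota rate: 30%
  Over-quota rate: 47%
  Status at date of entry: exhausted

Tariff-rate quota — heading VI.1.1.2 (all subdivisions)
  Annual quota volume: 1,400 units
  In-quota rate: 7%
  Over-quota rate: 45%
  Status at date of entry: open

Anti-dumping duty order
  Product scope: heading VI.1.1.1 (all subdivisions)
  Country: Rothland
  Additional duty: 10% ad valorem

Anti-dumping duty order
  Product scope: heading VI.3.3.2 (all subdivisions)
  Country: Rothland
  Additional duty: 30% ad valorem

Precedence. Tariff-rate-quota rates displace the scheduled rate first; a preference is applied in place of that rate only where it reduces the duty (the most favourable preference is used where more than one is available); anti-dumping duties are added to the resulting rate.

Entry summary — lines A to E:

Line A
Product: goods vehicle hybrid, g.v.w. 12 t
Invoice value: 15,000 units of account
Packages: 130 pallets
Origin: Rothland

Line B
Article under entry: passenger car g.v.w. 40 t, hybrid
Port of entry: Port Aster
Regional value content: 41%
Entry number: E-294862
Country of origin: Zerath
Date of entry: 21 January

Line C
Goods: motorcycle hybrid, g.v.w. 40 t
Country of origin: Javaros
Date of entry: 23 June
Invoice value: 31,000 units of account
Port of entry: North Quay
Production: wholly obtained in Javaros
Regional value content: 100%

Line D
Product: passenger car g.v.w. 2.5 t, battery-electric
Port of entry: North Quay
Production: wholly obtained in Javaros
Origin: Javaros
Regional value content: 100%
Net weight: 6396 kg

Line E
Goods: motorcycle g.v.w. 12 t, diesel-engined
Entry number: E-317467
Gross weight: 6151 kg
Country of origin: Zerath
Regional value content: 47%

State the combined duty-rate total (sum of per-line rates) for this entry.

Line A: goods vehicle → VI.2; hybrid → VI.2.2; g.v.w. 12 t → VI.2.2.2. Scheduled 37%. No special measure applies. → 37%.
Line B: passenger car → VI.1; hybrid → VI.1.3; g.v.w. 40 t → VI.1.3.3. Scheduled 38%. Zerath agreement on VI.4: VI.1.3.3 not covered; anti-dumping (Zerath, VI.1): +16%; total 38% + 16% = 54%. → 54%.
Line C: motorcycle → VI.3; hybrid → VI.3.2; g.v.w. 40 t → VI.3.2.2. Scheduled 26%. Javaros agreement on VI.1.1: VI.3.2.2 not covered; Javaros agreement on VI.1.3: VI.3.2.2 not covered. → 26%.
Line D: passenger car → VI.1; battery-electric → VI.1.1; g.v.w. 2.5 t → VI.1.1.1. Scheduled 5%. Javaros agreement on VI.1.1: wholly obtained → 13% available; Javaros agreement on VI.1.3: VI.1.1.1 not covered; preference 13% not lower than 5% → no reduction. → 5%.
Line E: motorcycle → VI.3; diesel-engined → VI.3.3; g.v.w. 12 t → VI.3.3.1. Scheduled 23%. Zerath agreement on VI.4: VI.3.3.1 not covered. → 23%.
Sum: 37% + 54% + 26% + 5% + 23% = 145%.

145%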